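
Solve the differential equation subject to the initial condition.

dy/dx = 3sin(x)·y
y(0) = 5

General solution: y = Ce^(-3cos(x))
Applying IC y(0) = 5:
Particular solution: y = 5e^(3(1-cos(x)))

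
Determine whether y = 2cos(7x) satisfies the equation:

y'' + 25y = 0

Verification:
y'' = -98cos(7x)
y'' + 25y ≠ 0 (frequency mismatch: got 49 instead of 25)

No, it is not a solution.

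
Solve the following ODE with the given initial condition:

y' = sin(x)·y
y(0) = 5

General solution: y = Ce^(-cos(x))
Applying IC y(0) = 5:
Particular solution: y = 5e^(1-cos(x))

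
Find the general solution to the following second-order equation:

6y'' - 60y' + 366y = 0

Characteristic equation: 6r² - 60r + 366 = 0
Divide by 6: r² - 10r + 61 = 0
Roots: r = 5 ± 6i (complex conjugates)
General solution: y = e^(5x)(C₁cos(6x) + C₂sin(6x))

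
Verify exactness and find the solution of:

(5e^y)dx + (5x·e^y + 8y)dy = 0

Verify exactness: ∂M/∂y = ∂N/∂x ✓
Find F(x,y) such that ∂F/∂x = M, ∂F/∂y = N
Solution: 5x·e^y + 4y² = C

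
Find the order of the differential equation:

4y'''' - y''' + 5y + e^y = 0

The order is 4 (highest derivative is of order 4).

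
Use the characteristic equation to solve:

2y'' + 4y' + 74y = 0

Characteristic equation: 2r² + 4r + 74 = 0
Divide by 2: r² + 2r + 37 = 0
Roots: r = -1 ± 6i (complex conjugates)
General solution: y = e^(-x)(C₁cos(6x) + C₂sin(6x))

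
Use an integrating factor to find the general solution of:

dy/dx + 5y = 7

Using integrating factor method:

General solution: y = 7/5 + Ce^(-5x)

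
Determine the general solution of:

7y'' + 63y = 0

Characteristic equation: 7r² + 63 = 0
Divide by 7: r² + 9 = 0
Roots: r = ±3i (complex conjugates)
General solution: y = C₁cos(3x) + C₂sin(3x)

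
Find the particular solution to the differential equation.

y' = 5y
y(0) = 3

General solution: y = Ce^(5x)
Applying IC y(0) = 3:
Particular solution: y = 3e^(5x)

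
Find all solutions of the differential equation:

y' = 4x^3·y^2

Separating variables and integrating:
-1/y = x^4 + C

General solution: y^-1 = -x^4 + C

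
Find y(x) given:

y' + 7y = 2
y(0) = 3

General solution: y = 2/7 + Ce^(-7x)
Applying y(0) = 3: C = 3 - 2/7 = 19/7
Particular solution: y = 2/7 + (19/7)e^(-7x)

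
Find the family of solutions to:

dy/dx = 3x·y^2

Separating variables and integrating:
-1/y = 3x^2/2 + C

General solution: y^-1 = (-3/2)x^2 + C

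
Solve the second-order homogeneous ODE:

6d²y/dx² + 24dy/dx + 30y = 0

Characteristic equation: 6r² + 24r + 30 = 0
Divide by 6: r² + 4r + 5 = 0
Roots: r = -2 ± i (complex conjugates)
General solution: y = e^(-2x)(C₁cos(x) + C₂sin(x))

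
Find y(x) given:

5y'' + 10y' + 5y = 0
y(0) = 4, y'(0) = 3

General solution: y = (C₁ + C₂x)e^(-x)
Repeated root r = -1
Applying ICs: C₁ = 4, C₂ = 7
Particular solution: y = (4 + 7x)e^(-x)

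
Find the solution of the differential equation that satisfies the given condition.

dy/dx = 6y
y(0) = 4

General solution: y = Ce^(6x)
Applying IC y(0) = 4:
Particular solution: y = 4e^(6x)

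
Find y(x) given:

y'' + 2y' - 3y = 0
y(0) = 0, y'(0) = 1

General solution: y = C₁e^x + C₂e^(-3x)
Applying ICs: C₁ = 1/4, C₂ = -1/4
Particular solution: y = (1/4)e^x - (1/4)e^(-3x)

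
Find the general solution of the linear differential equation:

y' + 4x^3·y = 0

Using integrating factor method:

General solution: y = Ce^(-x^4)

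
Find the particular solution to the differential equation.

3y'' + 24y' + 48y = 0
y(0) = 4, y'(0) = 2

General solution: y = (C₁ + C₂x)e^(-4x)
Repeated root r = -4
Applying ICs: C₁ = 4, C₂ = 18
Particular solution: y = (4 + 18x)e^(-4x)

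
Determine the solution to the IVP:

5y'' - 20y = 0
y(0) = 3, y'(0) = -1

General solution: y = C₁e^(2x) + C₂e^(-2x)
Applying ICs: C₁ = 5/4, C₂ = 7/4
Particular solution: y = (5/4)e^(2x) + (7/4)e^(-2x)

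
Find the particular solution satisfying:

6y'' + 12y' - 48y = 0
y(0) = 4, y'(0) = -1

General solution: y = C₁e^(2x) + C₂e^(-4x)
Applying ICs: C₁ = 5/2, C₂ = 3/2
Particular solution: y = (5/2)e^(2x) + (3/2)e^(-4x)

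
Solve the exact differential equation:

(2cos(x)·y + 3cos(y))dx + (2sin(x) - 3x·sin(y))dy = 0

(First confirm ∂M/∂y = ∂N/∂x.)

Verify exactness: ∂M/∂y = ∂N/∂x ✓
Find F(x,y) such that ∂F/∂x = M, ∂F/∂y = N
Solution: 2sin(x)·y + 3x·cos(y) = C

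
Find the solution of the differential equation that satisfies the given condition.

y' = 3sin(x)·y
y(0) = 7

General solution: y = Ce^(-3cos(x))
Applying IC y(0) = 7:
Particular solution: y = 7e^(3(1-cos(x)))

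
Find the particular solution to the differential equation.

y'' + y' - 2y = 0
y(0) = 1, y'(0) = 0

General solution: y = C₁e^x + C₂e^(-2x)
Applying ICs: C₁ = 2/3, C₂ = 1/3
Particular solution: y = (2/3)e^x + (1/3)e^(-2x)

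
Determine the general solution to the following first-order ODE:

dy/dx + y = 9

Using integrating factor method:

General solution: y = 9 + Ce^(-x)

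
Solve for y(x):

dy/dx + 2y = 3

Using integrating factor method:

General solution: y = 3/2 + Ce^(-2x)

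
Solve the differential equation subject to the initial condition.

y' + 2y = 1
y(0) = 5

General solution: y = 1/2 + Ce^(-2x)
Applying y(0) = 5: C = 5 - 1/2 = 9/2
Particular solution: y = 1/2 + (9/2)e^(-2x)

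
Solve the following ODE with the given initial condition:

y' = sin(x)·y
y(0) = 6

General solution: y = Ce^(-cos(x))
Applying IC y(0) = 6:
Particular solution: y = 6e^(1-cos(x))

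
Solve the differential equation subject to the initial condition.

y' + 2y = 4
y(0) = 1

General solution: y = 2 + Ce^(-2x)
Applying y(0) = 1: C = 1 - 2 = -1
Particular solution: y = 2 - e^(-2x)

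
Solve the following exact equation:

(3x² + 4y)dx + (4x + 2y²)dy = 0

Verify exactness: ∂M/∂y = ∂N/∂x ✓
Find F(x,y) such that ∂F/∂x = M, ∂F/∂y = N
Solution: x³ + 4xy + 2y³/3 = C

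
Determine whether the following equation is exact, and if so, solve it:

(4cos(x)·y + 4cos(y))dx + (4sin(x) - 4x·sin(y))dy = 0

Verify exactness: ∂M/∂y = ∂N/∂x ✓
Find F(x,y) such that ∂F/∂x = M, ∂F/∂y = N
Solution: 4sin(x)·y + 4x·cos(y) = C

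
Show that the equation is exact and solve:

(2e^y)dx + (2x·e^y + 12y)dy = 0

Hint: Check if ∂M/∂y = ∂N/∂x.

Verify exactness: ∂M/∂y = ∂N/∂x ✓
Find F(x,y) such that ∂F/∂x = M, ∂F/∂y = N
Solution: 2x·e^y + 6y² = C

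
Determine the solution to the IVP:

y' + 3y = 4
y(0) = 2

General solution: y = 4/3 + Ce^(-3x)
Applying y(0) = 2: C = 2 - 4/3 = 2/3
Particular solution: y = 4/3 + (2/3)e^(-3x)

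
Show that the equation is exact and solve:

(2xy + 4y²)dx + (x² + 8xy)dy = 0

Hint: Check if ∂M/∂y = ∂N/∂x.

Verify exactness: ∂M/∂y = ∂N/∂x ✓
Find F(x,y) such that ∂F/∂x = M, ∂F/∂y = N
Solution: x²y + 4xy² = C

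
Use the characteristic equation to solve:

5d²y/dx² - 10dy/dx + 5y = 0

Characteristic equation: 5r² - 10r + 5 = 0
Divide by 5: r² - 2r + 1 = 0
Factored: (r - 1)² = 0
Repeated root: r = 1
General solution: y = (C₁ + C₂x)e^x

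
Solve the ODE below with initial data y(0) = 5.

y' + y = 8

General solution: y = 8 + Ce^(-x)
Applying y(0) = 5: C = 5 - 8 = -3
Particular solution: y = 8 - 3e^(-x)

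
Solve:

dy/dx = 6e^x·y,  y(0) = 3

General solution: y = Ce^(6e^x)
Applying IC y(0) = 3:
Particular solution: y = 3e^(6(e^x - 1))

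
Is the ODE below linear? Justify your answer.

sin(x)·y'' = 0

Yes. Linear (y and its derivatives appear to the first power only, no products of y terms)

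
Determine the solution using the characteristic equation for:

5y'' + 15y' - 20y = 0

Characteristic equation: 5r² + 15r - 20 = 0
Divide by 5: r² + 3r - 4 = 0
Roots: r = 1, -4 (distinct real)
General solution: y = C₁e^x + C₂e^(-4x)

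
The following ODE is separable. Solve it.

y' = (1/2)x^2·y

Separating variables and integrating:
ln|y| = x^3/6 + C

General solution: y = Ce^(x^3/6)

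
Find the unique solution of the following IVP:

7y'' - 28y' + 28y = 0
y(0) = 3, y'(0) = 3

General solution: y = (C₁ + C₂x)e^(2x)
Repeated root r = 2
Applying ICs: C₁ = 3, C₂ = -3
Particular solution: y = (3 - 3x)e^(2x)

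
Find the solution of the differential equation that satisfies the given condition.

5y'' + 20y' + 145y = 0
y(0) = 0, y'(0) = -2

General solution: y = e^(-2x)(C₁cos(5x) + C₂sin(5x))
Complex roots r = -2 ± 5i
Applying ICs: C₁ = 0, C₂ = -2/5
Particular solution: y = e^(-2x)(-(2/5)sin(5x))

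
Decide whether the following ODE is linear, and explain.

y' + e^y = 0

Nonlinear (e^y is nonlinear in y)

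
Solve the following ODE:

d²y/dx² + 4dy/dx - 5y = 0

Characteristic equation: r² + 4r - 5 = 0
Roots: r = 1, -5 (distinct real)
General solution: y = C₁e^x + C₂e^(-5x)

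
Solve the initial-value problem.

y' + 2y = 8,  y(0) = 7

General solution: y = 4 + Ce^(-2x)
Applying y(0) = 7: C = 7 - 4 = 3
Particular solution: y = 4 + 3e^(-2x)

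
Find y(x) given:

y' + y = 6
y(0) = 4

General solution: y = 6 + Ce^(-x)
Applying y(0) = 4: C = 4 - 6 = -2
Particular solution: y = 6 - 2e^(-x)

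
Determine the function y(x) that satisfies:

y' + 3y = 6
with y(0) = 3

General solution: y = 2 + Ce^(-3x)
Applying y(0) = 3: C = 3 - 2 = 1
Particular solution: y = 2 + e^(-3x)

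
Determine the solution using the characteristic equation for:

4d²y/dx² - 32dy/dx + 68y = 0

Characteristic equation: 4r² - 32r + 68 = 0
Divide by 4: r² - 8r + 17 = 0
Roots: r = 4 ± i (complex conjugates)
General solution: y = e^(4x)(C₁cos(x) + C₂sin(x))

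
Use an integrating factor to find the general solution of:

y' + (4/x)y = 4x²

Using integrating factor method:

General solution: y = (4/7)x^3 + Cx^(-4)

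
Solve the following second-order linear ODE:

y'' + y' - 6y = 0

Characteristic equation: r² + r - 6 = 0
Roots: r = 2, -3 (distinct real)
General solution: y = C₁e^(2x) + C₂e^(-3x)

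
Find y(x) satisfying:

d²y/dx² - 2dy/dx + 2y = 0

Characteristic equation: r² - 2r + 2 = 0
Roots: r = 1 ± i (complex conjugates)
General solution: y = e^x(C₁cos(x) + C₂sin(x))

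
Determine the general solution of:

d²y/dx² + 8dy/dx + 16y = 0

Characteristic equation: r² + 8r + 16 = 0
Factored: (r + 4)² = 0
Repeated root: r = -4
General solution: y = (C₁ + C₂x)e^(-4x)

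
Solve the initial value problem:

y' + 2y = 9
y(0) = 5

General solution: y = 9/2 + Ce^(-2x)
Applying y(0) = 5: C = 5 - 9/2 = 1/2
Particular solution: y = 9/2 + (1/2)e^(-2x)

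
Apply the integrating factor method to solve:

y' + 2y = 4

Using integrating factor method:

General solution: y = 2 + Ce^(-2x)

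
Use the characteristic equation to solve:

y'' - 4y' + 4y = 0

Characteristic equation: r² - 4r + 4 = 0
Factored: (r - 2)² = 0
Repeated root: r = 2
General solution: y = (C₁ + C₂x)e^(2x)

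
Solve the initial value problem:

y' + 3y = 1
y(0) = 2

General solution: y = 1/3 + Ce^(-3x)
Applying y(0) = 2: C = 2 - 1/3 = 5/3
Particular solution: y = 1/3 + (5/3)e^(-3x)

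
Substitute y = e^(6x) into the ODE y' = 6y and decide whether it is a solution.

Verification:
y = e^(6x)
y' = 6e^(6x)
6y = 6e^(6x)
y' = 6y ✓

Yes, it is a solution.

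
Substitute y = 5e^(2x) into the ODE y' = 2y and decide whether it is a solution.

Verification:
y = 5e^(2x)
y' = 10e^(2x)
2y = 10e^(2x)
y' = 2y ✓

Yes, it is a solution.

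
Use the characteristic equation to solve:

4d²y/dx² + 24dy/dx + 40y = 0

Characteristic equation: 4r² + 24r + 40 = 0
Divide by 4: r² + 6r + 10 = 0
Roots: r = -3 ± i (complex conjugates)
General solution: y = e^(-3x)(C₁cos(x) + C₂sin(x))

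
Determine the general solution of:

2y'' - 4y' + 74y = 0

Characteristic equation: 2r² - 4r + 74 = 0
Divide by 2: r² - 2r + 37 = 0
Roots: r = 1 ± 6i (complex conjugates)
General solution: y = e^x(C₁cos(6x) + C₂sin(6x))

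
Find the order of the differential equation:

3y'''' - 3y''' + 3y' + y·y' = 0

The order is 4 (highest derivative is of order 4).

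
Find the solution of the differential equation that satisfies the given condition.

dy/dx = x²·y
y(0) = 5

General solution: y = Ce^(x³/3)
Applying IC y(0) = 5:
Particular solution: y = 5e^(x³/3)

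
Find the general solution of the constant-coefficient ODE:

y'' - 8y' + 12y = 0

Characteristic equation: r² - 8r + 12 = 0
Roots: r = 6, 2 (distinct real)
General solution: y = C₁e^(6x) + C₂e^(2x)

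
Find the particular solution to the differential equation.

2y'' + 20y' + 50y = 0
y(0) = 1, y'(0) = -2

General solution: y = (C₁ + C₂x)e^(-5x)
Repeated root r = -5
Applying ICs: C₁ = 1, C₂ = 3
Particular solution: y = (1 + 3x)e^(-5x)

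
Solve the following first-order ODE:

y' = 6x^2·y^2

Separating variables and integrating:
-1/y = 2x^3 + C

General solution: y^-1 = -2x^3 + C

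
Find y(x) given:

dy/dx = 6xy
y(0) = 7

General solution: y = Ce^(3x²)
Applying IC y(0) = 7:
Particular solution: y = 7e^(3x²)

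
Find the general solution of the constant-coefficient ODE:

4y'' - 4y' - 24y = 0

Characteristic equation: 4r² - 4r - 24 = 0
Divide by 4: r² - r - 6 = 0
Roots: r = 3, -2 (distinct real)
General solution: y = C₁e^(3x) + C₂e^(-2x)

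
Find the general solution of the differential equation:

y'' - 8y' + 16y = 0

Characteristic equation: r² - 8r + 16 = 0
Factored: (r - 4)² = 0
Repeated root: r = 4
General solution: y = (C₁ + C₂x)e^(4x)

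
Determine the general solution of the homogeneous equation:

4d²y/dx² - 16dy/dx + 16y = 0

Characteristic equation: 4r² - 16r + 16 = 0
Divide by 4: r² - 4r + 4 = 0
Factored: (r - 2)² = 0
Repeated root: r = 2
General solution: y = (C₁ + C₂x)e^(2x)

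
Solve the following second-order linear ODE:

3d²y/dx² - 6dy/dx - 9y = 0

Characteristic equation: 3r² - 6r - 9 = 0
Divide by 3: r² - 2r - 3 = 0
Roots: r = 3, -1 (distinct real)
General solution: y = C₁e^(3x) + C₂e^(-x)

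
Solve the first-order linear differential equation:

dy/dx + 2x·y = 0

Using integrating factor method:

General solution: y = Ce^(-x^2)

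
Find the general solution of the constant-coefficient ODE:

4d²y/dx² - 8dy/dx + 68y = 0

Characteristic equation: 4r² - 8r + 68 = 0
Divide by 4: r² - 2r + 17 = 0
Roots: r = 1 ± 4i (complex conjugates)
General solution: y = e^x(C₁cos(4x) + C₂sin(4x))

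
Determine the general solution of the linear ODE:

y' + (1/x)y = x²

Using integrating factor method:

General solution: y = (1/4)x^3 + C/x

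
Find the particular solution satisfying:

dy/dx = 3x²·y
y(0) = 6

General solution: y = Ce^(x³)
Applying IC y(0) = 6:
Particular solution: y = 6e^(x³)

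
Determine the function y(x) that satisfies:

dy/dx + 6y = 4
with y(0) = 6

General solution: y = 2/3 + Ce^(-6x)
Applying y(0) = 6: C = 6 - 2/3 = 16/3
Particular solution: y = 2/3 + (16/3)e^(-6x)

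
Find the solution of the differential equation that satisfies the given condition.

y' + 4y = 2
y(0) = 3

General solution: y = 1/2 + Ce^(-4x)
Applying y(0) = 3: C = 3 - 1/2 = 5/2
Particular solution: y = 1/2 + (5/2)e^(-4x)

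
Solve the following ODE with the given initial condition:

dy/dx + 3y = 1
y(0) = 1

General solution: y = 1/3 + Ce^(-3x)
Applying y(0) = 1: C = 1 - 1/3 = 2/3
Particular solution: y = 1/3 + (2/3)e^(-3x)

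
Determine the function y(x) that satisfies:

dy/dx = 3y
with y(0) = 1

General solution: y = Ce^(3x)
Applying IC y(0) = 1:
Particular solution: y = e^(3x)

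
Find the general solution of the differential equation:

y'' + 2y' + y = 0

Characteristic equation: r² + 2r + 1 = 0
Factored: (r + 1)² = 0
Repeated root: r = -1
General solution: y = (C₁ + C₂x)e^(-x)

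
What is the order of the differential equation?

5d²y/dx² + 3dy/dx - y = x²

The order is 2 (highest derivative is of order 2).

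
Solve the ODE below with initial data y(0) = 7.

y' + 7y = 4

General solution: y = 4/7 + Ce^(-7x)
Applying y(0) = 7: C = 7 - 4/7 = 45/7
Particular solution: y = 4/7 + (45/7)e^(-7x)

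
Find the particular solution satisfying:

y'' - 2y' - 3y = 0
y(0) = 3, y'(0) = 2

General solution: y = C₁e^(3x) + C₂e^(-x)
Applying ICs: C₁ = 5/4, C₂ = 7/4
Particular solution: y = (5/4)e^(3x) + (7/4)e^(-x)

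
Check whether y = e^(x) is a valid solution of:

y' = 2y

Verification:
y = e^(x)
y' = e^(x)
But 2y = 2e^(x)
y' ≠ 2y — the derivative does not match

No, it is not a solution.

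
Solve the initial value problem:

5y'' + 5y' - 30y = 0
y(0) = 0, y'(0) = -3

General solution: y = C₁e^(2x) + C₂e^(-3x)
Applying ICs: C₁ = -3/5, C₂ = 3/5
Particular solution: y = -(3/5)e^(2x) + (3/5)e^(-3x)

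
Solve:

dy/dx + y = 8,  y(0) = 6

General solution: y = 8 + Ce^(-x)
Applying y(0) = 6: C = 6 - 8 = -2
Particular solution: y = 8 - 2e^(-x)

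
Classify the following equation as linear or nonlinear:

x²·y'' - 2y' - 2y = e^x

Linear (y and its derivatives appear to the first power only, no products of y terms)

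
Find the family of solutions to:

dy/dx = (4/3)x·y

Separating variables and integrating:
ln|y| = 2x^2/3 + C

General solution: y = Ce^(2x^2/3)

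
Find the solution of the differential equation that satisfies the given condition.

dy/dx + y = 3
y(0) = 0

General solution: y = 3 + Ce^(-x)
Applying y(0) = 0: C = 0 - 3 = -3
Particular solution: y = 3 - 3e^(-x)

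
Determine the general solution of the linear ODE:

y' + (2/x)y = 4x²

Using integrating factor method:

General solution: y = (4/5)x^3 + Cx^(-2)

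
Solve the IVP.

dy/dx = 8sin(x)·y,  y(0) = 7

General solution: y = Ce^(-8cos(x))
Applying IC y(0) = 7:
Particular solution: y = 7e^(8(1-cos(x)))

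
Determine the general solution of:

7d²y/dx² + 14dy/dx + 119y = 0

Characteristic equation: 7r² + 14r + 119 = 0
Divide by 7: r² + 2r + 17 = 0
Roots: r = -1 ± 4i (complex conjugates)
General solution: y = e^(-x)(C₁cos(4x) + C₂sin(4x))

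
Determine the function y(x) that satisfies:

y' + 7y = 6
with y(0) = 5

General solution: y = 6/7 + Ce^(-7x)
Applying y(0) = 5: C = 5 - 6/7 = 29/7
Particular solution: y = 6/7 + (29/7)e^(-7x)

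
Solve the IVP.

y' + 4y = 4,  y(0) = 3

General solution: y = 1 + Ce^(-4x)
Applying y(0) = 3: C = 3 - 1 = 2
Particular solution: y = 1 + 2e^(-4x)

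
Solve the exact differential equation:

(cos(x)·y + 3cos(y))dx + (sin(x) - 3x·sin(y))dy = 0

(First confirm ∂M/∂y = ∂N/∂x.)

Verify exactness: ∂M/∂y = ∂N/∂x ✓
Find F(x,y) such that ∂F/∂x = M, ∂F/∂y = N
Solution: sin(x)·y + 3x·cos(y) = C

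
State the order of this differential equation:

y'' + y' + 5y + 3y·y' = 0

The order is 2 (highest derivative is of order 2).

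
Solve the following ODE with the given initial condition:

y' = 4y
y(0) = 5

General solution: y = Ce^(4x)
Applying IC y(0) = 5:
Particular solution: y = 5e^(4x)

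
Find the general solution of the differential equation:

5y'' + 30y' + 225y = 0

Characteristic equation: 5r² + 30r + 225 = 0
Divide by 5: r² + 6r + 45 = 0
Roots: r = -3 ± 6i (complex conjugates)
General solution: y = e^(-3x)(C₁cos(6x) + C₂sin(6x))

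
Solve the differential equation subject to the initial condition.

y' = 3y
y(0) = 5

General solution: y = Ce^(3x)
Applying IC y(0) = 5:
Particular solution: y = 5e^(3x)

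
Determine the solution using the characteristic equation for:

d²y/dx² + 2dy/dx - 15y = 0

Characteristic equation: r² + 2r - 15 = 0
Roots: r = 3, -5 (distinct real)
General solution: y = C₁e^(3x) + C₂e^(-5x)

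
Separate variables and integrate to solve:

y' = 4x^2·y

Separating variables and integrating:
ln|y| = 4x^3/3 + C

General solution: y = Ce^(4x^3/3)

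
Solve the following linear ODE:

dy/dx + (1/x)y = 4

Using integrating factor method:

General solution: y = 2x + C/x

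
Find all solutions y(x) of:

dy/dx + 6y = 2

Using integrating factor method:

General solution: y = 1/3 + Ce^(-6x)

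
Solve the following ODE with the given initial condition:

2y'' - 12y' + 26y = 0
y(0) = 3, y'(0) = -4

General solution: y = e^(3x)(C₁cos(2x) + C₂sin(2x))
Complex roots r = 3 ± 2i
Applying ICs: C₁ = 3, C₂ = -13/2
Particular solution: y = e^(3x)(3cos(2x) - (13/2)sin(2x))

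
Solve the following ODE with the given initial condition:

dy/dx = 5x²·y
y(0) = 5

General solution: y = Ce^(5x³/3)
Applying IC y(0) = 5:
Particular solution: y = 5e^(5x³/3)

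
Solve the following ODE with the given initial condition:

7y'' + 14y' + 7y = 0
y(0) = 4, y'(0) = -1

General solution: y = (C₁ + C₂x)e^(-x)
Repeated root r = -1
Applying ICs: C₁ = 4, C₂ = 3
Particular solution: y = (4 + 3x)e^(-x)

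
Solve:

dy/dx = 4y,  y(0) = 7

General solution: y = Ce^(4x)
Applying IC y(0) = 7:
Particular solution: y = 7e^(4x)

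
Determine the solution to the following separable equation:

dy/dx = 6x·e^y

Separating variables and integrating:
-e^(-y) = 3x² + C

General solution: y = -ln(C - 3x²)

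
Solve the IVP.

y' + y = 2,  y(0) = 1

General solution: y = 2 + Ce^(-x)
Applying y(0) = 1: C = 1 - 2 = -1
Particular solution: y = 2 - e^(-x)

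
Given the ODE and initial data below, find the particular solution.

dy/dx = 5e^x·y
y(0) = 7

General solution: y = Ce^(5e^x)
Applying IC y(0) = 7:
Particular solution: y = 7e^(5(e^x - 1))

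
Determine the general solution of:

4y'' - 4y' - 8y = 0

Characteristic equation: 4r² - 4r - 8 = 0
Divide by 4: r² - r - 2 = 0
Roots: r = 2, -1 (distinct real)
General solution: y = C₁e^(2x) + C₂e^(-x)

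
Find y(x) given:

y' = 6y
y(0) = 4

General solution: y = Ce^(6x)
Applying IC y(0) = 4:
Particular solution: y = 4e^(6x)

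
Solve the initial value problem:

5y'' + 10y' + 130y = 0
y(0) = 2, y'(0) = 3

General solution: y = e^(-x)(C₁cos(5x) + C₂sin(5x))
Complex roots r = -1 ± 5i
Applying ICs: C₁ = 2, C₂ = 1
Particular solution: y = e^(-x)(2cos(5x) + sin(5x))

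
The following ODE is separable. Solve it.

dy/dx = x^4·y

Separating variables and integrating:
ln|y| = x^5/5 + C

General solution: y = Ce^(x^5/5)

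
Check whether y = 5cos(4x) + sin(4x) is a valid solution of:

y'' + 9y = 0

Verification:
y'' = -80cos(4x) - 16sin(4x)
y'' + 9y ≠ 0 (frequency mismatch: got 16 instead of 9)

No, it is not a solution.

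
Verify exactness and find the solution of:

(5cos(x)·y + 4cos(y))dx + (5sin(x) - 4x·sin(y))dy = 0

Verify exactness: ∂M/∂y = ∂N/∂x ✓
Find F(x,y) such that ∂F/∂x = M, ∂F/∂y = N
Solution: 5sin(x)·y + 4x·cos(y) = C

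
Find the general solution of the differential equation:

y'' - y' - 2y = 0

Characteristic equation: r² - r - 2 = 0
Roots: r = 2, -1 (distinct real)
General solution: y = C₁e^(2x) + C₂e^(-x)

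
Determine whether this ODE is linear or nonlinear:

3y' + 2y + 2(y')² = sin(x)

Nonlinear ((y')² term)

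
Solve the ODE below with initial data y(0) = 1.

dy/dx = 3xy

General solution: y = Ce^(3x²/2)
Applying IC y(0) = 1:
Particular solution: y = e^(3x²/2)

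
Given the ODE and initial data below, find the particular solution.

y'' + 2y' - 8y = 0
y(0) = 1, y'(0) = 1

General solution: y = C₁e^(2x) + C₂e^(-4x)
Applying ICs: C₁ = 5/6, C₂ = 1/6
Particular solution: y = (5/6)e^(2x) + (1/6)e^(-4x)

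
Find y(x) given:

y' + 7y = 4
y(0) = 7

General solution: y = 4/7 + Ce^(-7x)
Applying y(0) = 7: C = 7 - 4/7 = 45/7
Particular solution: y = 4/7 + (45/7)e^(-7x)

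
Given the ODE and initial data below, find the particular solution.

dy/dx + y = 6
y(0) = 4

General solution: y = 6 + Ce^(-x)
Applying y(0) = 4: C = 4 - 6 = -2
Particular solution: y = 6 - 2e^(-x)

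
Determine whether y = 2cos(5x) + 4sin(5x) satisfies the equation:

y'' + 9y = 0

Verification:
y'' = -50cos(5x) - 100sin(5x)
y'' + 9y ≠ 0 (frequency mismatch: got 25 instead of 9)

No, it is not a solution.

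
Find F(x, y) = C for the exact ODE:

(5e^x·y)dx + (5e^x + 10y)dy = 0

Verify exactness: ∂M/∂y = ∂N/∂x ✓
Find F(x,y) such that ∂F/∂x = M, ∂F/∂y = N
Solution: 5e^x·y + 5y² = C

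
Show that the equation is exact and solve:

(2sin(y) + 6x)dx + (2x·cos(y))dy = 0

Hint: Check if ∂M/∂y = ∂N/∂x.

Verify exactness: ∂M/∂y = ∂N/∂x ✓
Find F(x,y) such that ∂F/∂x = M, ∂F/∂y = N
Solution: 2x·sin(y) + 3x² = C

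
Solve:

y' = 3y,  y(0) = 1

General solution: y = Ce^(3x)
Applying IC y(0) = 1:
Particular solution: y = e^(3x)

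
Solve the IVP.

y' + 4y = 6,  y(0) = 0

General solution: y = 3/2 + Ce^(-4x)
Applying y(0) = 0: C = 0 - 3/2 = -3/2
Particular solution: y = 3/2 - (3/2)e^(-4x)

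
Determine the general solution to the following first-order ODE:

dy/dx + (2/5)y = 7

Using integrating factor method:

General solution: y = 35/2 + Ce^(-2x/5)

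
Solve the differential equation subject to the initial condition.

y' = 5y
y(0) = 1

General solution: y = Ce^(5x)
Applying IC y(0) = 1:
Particular solution: y = e^(5x)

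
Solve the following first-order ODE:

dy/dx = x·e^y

Separating variables and integrating:
-e^(-y) = x²/2 + C

General solution: y = -ln(C - x²/2)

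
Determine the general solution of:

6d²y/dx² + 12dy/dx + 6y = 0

Characteristic equation: 6r² + 12r + 6 = 0
Divide by 6: r² + 2r + 1 = 0
Factored: (r + 1)² = 0
Repeated root: r = -1
General solution: y = (C₁ + C₂x)e^(-x)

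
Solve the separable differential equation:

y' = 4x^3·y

Separating variables and integrating:
ln|y| = x^4 + C

General solution: y = Ce^(x^4)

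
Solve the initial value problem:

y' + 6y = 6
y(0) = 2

General solution: y = 1 + Ce^(-6x)
Applying y(0) = 2: C = 2 - 1 = 1
Particular solution: y = 1 + e^(-6x)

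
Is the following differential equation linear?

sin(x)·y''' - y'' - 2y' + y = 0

Yes. Linear (y and its derivatives appear to the first power only, no products of y terms)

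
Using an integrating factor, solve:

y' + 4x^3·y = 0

Using integrating factor method:

General solution: y = Ce^(-x^4)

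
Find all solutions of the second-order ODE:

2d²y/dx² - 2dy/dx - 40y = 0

Characteristic equation: 2r² - 2r - 40 = 0
Divide by 2: r² - r - 20 = 0
Roots: r = 5, -4 (distinct real)
General solution: y = C₁e^(5x) + C₂e^(-4x)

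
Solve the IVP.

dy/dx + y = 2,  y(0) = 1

General solution: y = 2 + Ce^(-x)
Applying y(0) = 1: C = 1 - 2 = -1
Particular solution: y = 2 - e^(-x)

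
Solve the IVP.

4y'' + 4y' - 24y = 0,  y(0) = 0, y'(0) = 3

General solution: y = C₁e^(2x) + C₂e^(-3x)
Applying ICs: C₁ = 3/5, C₂ = -3/5
Particular solution: y = (3/5)e^(2x) - (3/5)e^(-3x)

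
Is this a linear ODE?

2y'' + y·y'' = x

No. Nonlinear (y·y'' term)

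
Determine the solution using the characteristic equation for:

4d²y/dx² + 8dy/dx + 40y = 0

Characteristic equation: 4r² + 8r + 40 = 0
Divide by 4: r² + 2r + 10 = 0
Roots: r = -1 ± 3i (complex conjugates)
General solution: y = e^(-x)(C₁cos(3x) + C₂sin(3x))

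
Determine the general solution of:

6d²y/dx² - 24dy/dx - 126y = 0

Characteristic equation: 6r² - 24r - 126 = 0
Divide by 6: r² - 4r - 21 = 0
Roots: r = 7, -3 (distinct real)
General solution: y = C₁e^(7x) + C₂e^(-3x)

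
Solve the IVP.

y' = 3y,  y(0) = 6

General solution: y = Ce^(3x)
Applying IC y(0) = 6:
Particular solution: y = 6e^(3x)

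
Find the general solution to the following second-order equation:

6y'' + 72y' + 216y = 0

Characteristic equation: 6r² + 72r + 216 = 0
Divide by 6: r² + 12r + 36 = 0
Factored: (r + 6)² = 0
Repeated root: r = -6
General solution: y = (C₁ + C₂x)e^(-6x)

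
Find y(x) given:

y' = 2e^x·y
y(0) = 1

General solution: y = Ce^(2e^x)
Applying IC y(0) = 1:
Particular solution: y = e^(2(e^x - 1))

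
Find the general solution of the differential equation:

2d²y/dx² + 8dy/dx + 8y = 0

Characteristic equation: 2r² + 8r + 8 = 0
Divide by 2: r² + 4r + 4 = 0
Factored: (r + 2)² = 0
Repeated root: r = -2
General solution: y = (C₁ + C₂x)e^(-2x)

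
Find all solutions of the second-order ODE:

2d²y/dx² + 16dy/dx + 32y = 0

Characteristic equation: 2r² + 16r + 32 = 0
Divide by 2: r² + 8r + 16 = 0
Factored: (r + 4)² = 0
Repeated root: r = -4
General solution: y = (C₁ + C₂x)e^(-4x)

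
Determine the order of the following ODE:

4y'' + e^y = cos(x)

The order is 2 (highest derivative is of order 2).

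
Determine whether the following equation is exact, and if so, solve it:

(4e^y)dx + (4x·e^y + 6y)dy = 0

Verify exactness: ∂M/∂y = ∂N/∂x ✓
Find F(x,y) such that ∂F/∂x = M, ∂F/∂y = N
Solution: 4x·e^y + 3y² = C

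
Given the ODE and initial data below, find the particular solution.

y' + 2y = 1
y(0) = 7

General solution: y = 1/2 + Ce^(-2x)
Applying y(0) = 7: C = 7 - 1/2 = 13/2
Particular solution: y = 1/2 + (13/2)e^(-2x)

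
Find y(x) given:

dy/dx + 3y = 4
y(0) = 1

General solution: y = 4/3 + Ce^(-3x)
Applying y(0) = 1: C = 1 - 4/3 = -1/3
Particular solution: y = 4/3 - (1/3)e^(-3x)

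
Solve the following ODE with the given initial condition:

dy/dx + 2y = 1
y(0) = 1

General solution: y = 1/2 + Ce^(-2x)
Applying y(0) = 1: C = 1 - 1/2 = 1/2
Particular solution: y = 1/2 + (1/2)e^(-2x)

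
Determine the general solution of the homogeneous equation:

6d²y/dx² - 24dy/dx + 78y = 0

Characteristic equation: 6r² - 24r + 78 = 0
Divide by 6: r² - 4r + 13 = 0
Roots: r = 2 ± 3i (complex conjugates)
General solution: y = e^(2x)(C₁cos(3x) + C₂sin(3x))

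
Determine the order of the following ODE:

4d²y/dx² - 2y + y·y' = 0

The order is 2 (highest derivative is of order 2).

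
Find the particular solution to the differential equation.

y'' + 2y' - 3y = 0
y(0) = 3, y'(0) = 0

General solution: y = C₁e^x + C₂e^(-3x)
Applying ICs: C₁ = 9/4, C₂ = 3/4
Particular solution: y = (9/4)e^x + (3/4)e^(-3x)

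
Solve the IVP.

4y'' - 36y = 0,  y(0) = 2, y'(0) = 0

General solution: y = C₁e^(3x) + C₂e^(-3x)
Applying ICs: C₁ = 1, C₂ = 1
Particular solution: y = e^(3x) + e^(-3x)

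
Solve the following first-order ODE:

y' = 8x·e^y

Separating variables and integrating:
-e^(-y) = 4x² + C

General solution: y = -ln(C - 4x²)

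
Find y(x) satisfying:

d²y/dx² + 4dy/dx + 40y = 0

Characteristic equation: r² + 4r + 40 = 0
Roots: r = -2 ± 6i (complex conjugates)
General solution: y = e^(-2x)(C₁cos(6x) + C₂sin(6x))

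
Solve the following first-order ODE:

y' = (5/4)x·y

Separating variables and integrating:
ln|y| = 5x^2/8 + C

General solution: y = Ce^(5x^2/8)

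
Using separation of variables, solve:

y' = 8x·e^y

Separating variables and integrating:
-e^(-y) = 4x² + C

General solution: y = -ln(C - 4x²)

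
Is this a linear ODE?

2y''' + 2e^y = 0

No. Nonlinear (e^y is nonlinear in y)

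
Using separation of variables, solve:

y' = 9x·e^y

Separating variables and integrating:
-e^(-y) = 9x²/2 + C

General solution: y = -ln(C - 9x²/2)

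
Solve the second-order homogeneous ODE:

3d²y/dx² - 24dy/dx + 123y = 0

Characteristic equation: 3r² - 24r + 123 = 0
Divide by 3: r² - 8r + 41 = 0
Roots: r = 4 ± 5i (complex conjugates)
General solution: y = e^(4x)(C₁cos(5x) + C₂sin(5x))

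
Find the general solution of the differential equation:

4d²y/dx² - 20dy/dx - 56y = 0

Characteristic equation: 4r² - 20r - 56 = 0
Divide by 4: r² - 5r - 14 = 0
Roots: r = 7, -2 (distinct real)
General solution: y = C₁e^(7x) + C₂e^(-2x)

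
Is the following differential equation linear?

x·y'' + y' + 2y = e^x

Yes. Linear (y and its derivatives appear to the first power only, no products of y terms)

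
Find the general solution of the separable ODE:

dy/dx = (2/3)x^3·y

Separating variables and integrating:
ln|y| = x^4/6 + C

General solution: y = Ce^(x^4/6)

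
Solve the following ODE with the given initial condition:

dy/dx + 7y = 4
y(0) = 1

General solution: y = 4/7 + Ce^(-7x)
Applying y(0) = 1: C = 1 - 4/7 = 3/7
Particular solution: y = 4/7 + (3/7)e^(-7x)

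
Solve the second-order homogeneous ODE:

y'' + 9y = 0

Characteristic equation: r² + 9 = 0
Roots: r = ±3i (complex conjugates)
General solution: y = C₁cos(3x) + C₂sin(3x)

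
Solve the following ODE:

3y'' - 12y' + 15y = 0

Characteristic equation: 3r² - 12r + 15 = 0
Divide by 3: r² - 4r + 5 = 0
Roots: r = 2 ± i (complex conjugates)
General solution: y = e^(2x)(C₁cos(x) + C₂sin(x))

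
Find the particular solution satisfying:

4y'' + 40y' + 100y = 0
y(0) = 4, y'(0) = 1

General solution: y = (C₁ + C₂x)e^(-5x)
Repeated root r = -5
Applying ICs: C₁ = 4, C₂ = 21
Particular solution: y = (4 + 21x)e^(-5x)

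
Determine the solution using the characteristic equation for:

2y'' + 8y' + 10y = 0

Characteristic equation: 2r² + 8r + 10 = 0
Divide by 2: r² + 4r + 5 = 0
Roots: r = -2 ± i (complex conjugates)
General solution: y = e^(-2x)(C₁cos(x) + C₂sin(x))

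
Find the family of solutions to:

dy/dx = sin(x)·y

Separating variables and integrating:
ln|y| = -cos(x) + C

General solution: y = Ce^(-cos(x))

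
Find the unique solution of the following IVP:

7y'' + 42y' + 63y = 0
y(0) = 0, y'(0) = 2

General solution: y = (C₁ + C₂x)e^(-3x)
Repeated root r = -3
Applying ICs: C₁ = 0, C₂ = 2
Particular solution: y = 2xe^(-3x)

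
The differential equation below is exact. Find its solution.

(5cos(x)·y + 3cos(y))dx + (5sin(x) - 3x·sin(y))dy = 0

Verify exactness: ∂M/∂y = ∂N/∂x ✓
Find F(x,y) such that ∂F/∂x = M, ∂F/∂y = N
Solution: 5sin(x)·y + 3x·cos(y) = C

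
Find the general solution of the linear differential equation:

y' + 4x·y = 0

Using integrating factor method:

General solution: y = Ce^(-2x^2)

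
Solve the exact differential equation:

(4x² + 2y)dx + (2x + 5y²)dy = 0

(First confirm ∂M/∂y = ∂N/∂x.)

Verify exactness: ∂M/∂y = ∂N/∂x ✓
Find F(x,y) such that ∂F/∂x = M, ∂F/∂y = N
Solution: 4x³/3 + 2xy + 5y³/3 = C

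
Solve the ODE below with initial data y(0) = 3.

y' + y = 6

General solution: y = 6 + Ce^(-x)
Applying y(0) = 3: C = 3 - 6 = -3
Particular solution: y = 6 - 3e^(-x)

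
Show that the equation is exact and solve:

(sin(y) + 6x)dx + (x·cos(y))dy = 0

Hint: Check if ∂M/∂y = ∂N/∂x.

Verify exactness: ∂M/∂y = ∂N/∂x ✓
Find F(x,y) such that ∂F/∂x = M, ∂F/∂y = N
Solution: x·sin(y) + 3x² = C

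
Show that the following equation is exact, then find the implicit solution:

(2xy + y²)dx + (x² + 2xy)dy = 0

Verify exactness: ∂M/∂y = ∂N/∂x ✓
Find F(x,y) such that ∂F/∂x = M, ∂F/∂y = N
Solution: x²y + xy² = C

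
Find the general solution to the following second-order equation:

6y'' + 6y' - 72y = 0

Characteristic equation: 6r² + 6r - 72 = 0
Divide by 6: r² + r - 12 = 0
Roots: r = 3, -4 (distinct real)
General solution: y = C₁e^(3x) + C₂e^(-4x)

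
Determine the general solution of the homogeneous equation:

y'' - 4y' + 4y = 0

Characteristic equation: r² - 4r + 4 = 0
Factored: (r - 2)² = 0
Repeated root: r = 2
General solution: y = (C₁ + C₂x)e^(2x)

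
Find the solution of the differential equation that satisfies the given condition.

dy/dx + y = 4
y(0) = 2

General solution: y = 4 + Ce^(-x)
Applying y(0) = 2: C = 2 - 4 = -2
Particular solution: y = 4 - 2e^(-x)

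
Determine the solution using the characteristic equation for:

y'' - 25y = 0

Characteristic equation: r² - 25 = 0
Roots: r = 5, -5 (distinct real)
General solution: y = C₁e^(5x) + C₂e^(-5x)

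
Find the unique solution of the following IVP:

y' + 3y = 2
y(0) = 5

General solution: y = 2/3 + Ce^(-3x)
Applying y(0) = 5: C = 5 - 2/3 = 13/3
Particular solution: y = 2/3 + (13/3)e^(-3x)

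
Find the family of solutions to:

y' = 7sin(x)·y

Separating variables and integrating:
ln|y| = -7cos(x) + C

General solution: y = Ce^(-7cos(x))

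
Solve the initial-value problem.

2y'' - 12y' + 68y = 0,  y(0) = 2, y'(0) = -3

General solution: y = e^(3x)(C₁cos(5x) + C₂sin(5x))
Complex roots r = 3 ± 5i
Applying ICs: C₁ = 2, C₂ = -9/5
Particular solution: y = e^(3x)(2cos(5x) - (9/5)sin(5x))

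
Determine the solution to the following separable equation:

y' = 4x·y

Separating variables and integrating:
ln|y| = 2x^2 + C

General solution: y = Ce^(2x^2)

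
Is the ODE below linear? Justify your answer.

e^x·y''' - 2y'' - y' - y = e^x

Yes. Linear (y and its derivatives appear to the first power only, no products of y terms)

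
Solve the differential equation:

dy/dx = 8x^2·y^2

Separating variables and integrating:
-1/y = 8x^3/3 + C

General solution: y^-1 = (-8/3)x^3 + C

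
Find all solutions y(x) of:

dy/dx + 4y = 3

Using integrating factor method:

General solution: y = 3/4 + Ce^(-4x)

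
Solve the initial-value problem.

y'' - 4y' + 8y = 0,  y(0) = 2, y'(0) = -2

General solution: y = e^(2x)(C₁cos(2x) + C₂sin(2x))
Complex roots r = 2 ± 2i
Applying ICs: C₁ = 2, C₂ = -3
Particular solution: y = e^(2x)(2cos(2x) - 3sin(2x))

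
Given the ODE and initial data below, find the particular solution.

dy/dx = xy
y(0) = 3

General solution: y = Ce^(x²/2)
Applying IC y(0) = 3:
Particular solution: y = 3e^(x²/2)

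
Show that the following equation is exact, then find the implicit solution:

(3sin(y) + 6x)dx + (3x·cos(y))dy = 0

Verify exactness: ∂M/∂y = ∂N/∂x ✓
Find F(x,y) such that ∂F/∂x = M, ∂F/∂y = N
Solution: 3x·sin(y) + 3x² = C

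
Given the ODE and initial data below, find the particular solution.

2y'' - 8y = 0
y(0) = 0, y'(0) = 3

General solution: y = C₁e^(2x) + C₂e^(-2x)
Applying ICs: C₁ = 3/4, C₂ = -3/4
Particular solution: y = (3/4)e^(2x) - (3/4)e^(-2x)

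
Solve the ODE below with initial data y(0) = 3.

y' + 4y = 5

General solution: y = 5/4 + Ce^(-4x)
Applying y(0) = 3: C = 3 - 5/4 = 7/4
Particular solution: y = 5/4 + (7/4)e^(-4x)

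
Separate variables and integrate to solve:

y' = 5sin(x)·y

Separating variables and integrating:
ln|y| = -5cos(x) + C

General solution: y = Ce^(-5cos(x))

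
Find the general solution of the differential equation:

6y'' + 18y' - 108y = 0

Characteristic equation: 6r² + 18r - 108 = 0
Divide by 6: r² + 3r - 18 = 0
Roots: r = 3, -6 (distinct real)
General solution: y = C₁e^(3x) + C₂e^(-6x)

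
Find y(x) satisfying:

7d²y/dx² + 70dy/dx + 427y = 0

Characteristic equation: 7r² + 70r + 427 = 0
Divide by 7: r² + 10r + 61 = 0
Roots: r = -5 ± 6i (complex conjugates)
General solution: y = e^(-5x)(C₁cos(6x) + C₂sin(6x))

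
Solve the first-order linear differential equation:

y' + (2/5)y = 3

Using integrating factor method:

General solution: y = 15/2 + Ce^(-2x/5)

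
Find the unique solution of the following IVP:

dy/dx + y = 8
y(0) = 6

General solution: y = 8 + Ce^(-x)
Applying y(0) = 6: C = 6 - 8 = -2
Particular solution: y = 8 - 2e^(-x)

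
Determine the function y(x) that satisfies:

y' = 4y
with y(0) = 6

General solution: y = Ce^(4x)
Applying IC y(0) = 6:
Particular solution: y = 6e^(4x)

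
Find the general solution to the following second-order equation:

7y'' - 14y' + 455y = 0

Characteristic equation: 7r² - 14r + 455 = 0
Divide by 7: r² - 2r + 65 = 0
Roots: r = 1 ± 8i (complex conjugates)
General solution: y = e^x(C₁cos(8x) + C₂sin(8x))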